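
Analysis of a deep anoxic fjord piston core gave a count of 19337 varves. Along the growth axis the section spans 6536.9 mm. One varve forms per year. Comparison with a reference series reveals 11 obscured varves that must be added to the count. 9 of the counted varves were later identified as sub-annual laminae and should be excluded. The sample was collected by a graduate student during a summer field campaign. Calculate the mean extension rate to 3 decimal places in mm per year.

Correcting the raw count gives 19337 − 9 + 11 = 19339 true varves.
6536.9 mm over 19339 years gives 6536.9 / 19339 ≈ 0.338 mm per year.

0.338 mm per year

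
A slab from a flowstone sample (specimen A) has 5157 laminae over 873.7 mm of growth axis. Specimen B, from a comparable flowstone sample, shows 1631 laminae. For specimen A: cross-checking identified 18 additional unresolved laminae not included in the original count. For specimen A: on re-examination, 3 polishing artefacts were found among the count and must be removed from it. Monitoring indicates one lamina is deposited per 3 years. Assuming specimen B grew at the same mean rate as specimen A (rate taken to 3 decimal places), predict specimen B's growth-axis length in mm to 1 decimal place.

274.0 mm

Specimen A: after corrections the count is 5157 − 3 + 18 = 5172 laminae.
Specimen A: at 3 years per lamina, 5172 × 3 = 15516 years.
A: Mean rate = 873.7 mm / 15516 years ≈ 0.056 mm/year.
Specimen B: multiplying by 3 years per lamina: 1631 × 3 = 4893 years. Length of B = 0.056 × 4893 = 274.0 mm.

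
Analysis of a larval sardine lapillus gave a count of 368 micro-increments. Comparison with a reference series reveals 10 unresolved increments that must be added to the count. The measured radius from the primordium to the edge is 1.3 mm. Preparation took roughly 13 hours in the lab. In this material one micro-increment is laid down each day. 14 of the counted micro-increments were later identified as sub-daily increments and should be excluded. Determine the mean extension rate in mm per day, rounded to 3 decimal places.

After corrections the count is 368 − 14 + 10 = 364 micro-increments.
Extension rate ≈ 1.3 / 364 = 0.004 mm per day.

0.004 mm per day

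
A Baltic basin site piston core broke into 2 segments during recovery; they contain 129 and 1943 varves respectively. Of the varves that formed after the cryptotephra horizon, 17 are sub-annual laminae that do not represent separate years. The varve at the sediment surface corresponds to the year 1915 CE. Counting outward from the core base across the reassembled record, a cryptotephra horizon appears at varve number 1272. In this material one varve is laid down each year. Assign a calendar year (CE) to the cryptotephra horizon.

Total varves = 129 + 1943 = 2072.
The cryptotephra horizon sits at varve 1272 from the core base, so 2072 − 1272 = 800 varves formed after it.
Excluding 17 false varves: 800 − 17 = 783.
1915 − 783 = 1132 CE.

1132 CE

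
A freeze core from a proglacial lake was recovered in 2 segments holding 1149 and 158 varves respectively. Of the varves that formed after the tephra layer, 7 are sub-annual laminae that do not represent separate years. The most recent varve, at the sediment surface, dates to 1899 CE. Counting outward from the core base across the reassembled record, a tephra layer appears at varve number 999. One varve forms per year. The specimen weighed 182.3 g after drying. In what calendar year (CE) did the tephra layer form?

1598 CE

Total varves = 1149 + 158 = 1307.
The tephra layer sits at varve 999 from the core base, so 1307 − 999 = 308 varves formed after it.
Excluding 7 false varves: 308 − 7 = 301.
Counting back 301 years from 1899 CE places the tephra layer in 1899 − 301 = 1598 CE.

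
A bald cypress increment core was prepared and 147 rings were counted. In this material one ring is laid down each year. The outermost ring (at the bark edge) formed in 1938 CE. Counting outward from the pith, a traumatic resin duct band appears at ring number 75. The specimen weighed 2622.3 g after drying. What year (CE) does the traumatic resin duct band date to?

147 − 75 = 72 rings lie beyond the traumatic resin duct band toward the bark edge.
Counting back 72 years from 1938 CE places the traumatic resin duct band in 1938 − 72 = 1866 CE.

1866 CE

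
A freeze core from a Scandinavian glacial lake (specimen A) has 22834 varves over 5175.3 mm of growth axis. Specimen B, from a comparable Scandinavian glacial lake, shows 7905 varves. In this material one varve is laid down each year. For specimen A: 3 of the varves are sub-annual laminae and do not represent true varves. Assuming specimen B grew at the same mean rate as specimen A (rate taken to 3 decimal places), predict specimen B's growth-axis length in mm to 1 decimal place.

1794.4 mm

Specimen A: true varve count = 22834 − 3 = 22831.
A: 5175.3 mm over 22831 years gives 5175.3 / 22831 ≈ 0.227 mm per year.
For B, 0.227 mm/year × 7905 years = 1794.4 mm.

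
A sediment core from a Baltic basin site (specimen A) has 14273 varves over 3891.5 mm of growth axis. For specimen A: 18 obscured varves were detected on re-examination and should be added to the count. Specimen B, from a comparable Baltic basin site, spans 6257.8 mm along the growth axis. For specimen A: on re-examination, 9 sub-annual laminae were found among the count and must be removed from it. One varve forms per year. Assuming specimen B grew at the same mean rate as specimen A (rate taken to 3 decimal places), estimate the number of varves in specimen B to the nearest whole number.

23007 varves

Specimen A: correcting the raw count gives 14273 − 9 + 18 = 14282 true varves.
A: 3891.5 mm over 14282 years gives 3891.5 / 14282 ≈ 0.272 mm per year.
For B, 6257.8 / 0.272 = 23006.62 years ≈ 23007 varves.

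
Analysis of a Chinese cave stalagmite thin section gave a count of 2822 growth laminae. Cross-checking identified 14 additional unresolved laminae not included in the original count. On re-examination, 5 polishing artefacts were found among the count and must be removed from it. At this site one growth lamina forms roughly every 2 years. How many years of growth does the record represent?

True growth lamina count = 2822 − 5 + 14 = 2831.
2831 growth laminae at 2 years each span 2831 × 2 = 5662 years.

5662 years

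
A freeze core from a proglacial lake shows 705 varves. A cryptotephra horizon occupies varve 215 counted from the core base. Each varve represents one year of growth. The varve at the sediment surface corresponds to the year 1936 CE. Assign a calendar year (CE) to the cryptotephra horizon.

705 − 215 = 490 varves lie beyond the cryptotephra horizon toward the sediment surface.
1936 − 490 = 1446 CE.

1446 CE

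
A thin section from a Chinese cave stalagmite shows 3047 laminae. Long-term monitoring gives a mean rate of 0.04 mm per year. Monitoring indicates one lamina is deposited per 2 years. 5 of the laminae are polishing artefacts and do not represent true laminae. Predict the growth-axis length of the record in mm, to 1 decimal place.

243.4 mm

After corrections the count is 3047 − 5 = 3042 laminae.
At 2 years per lamina, 3042 × 2 = 6084 years.
6084 years at 0.04 mm/year gives 0.04 × 6084 = 243.4 mm.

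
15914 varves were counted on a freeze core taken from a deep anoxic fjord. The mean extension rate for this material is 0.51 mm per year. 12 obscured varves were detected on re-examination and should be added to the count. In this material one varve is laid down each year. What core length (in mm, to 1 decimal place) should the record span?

After corrections the count is 15914 + 12 = 15926 varves.
15926 years at 0.51 mm/year gives 0.51 × 15926 = 8122.3 mm.

8122.3 mm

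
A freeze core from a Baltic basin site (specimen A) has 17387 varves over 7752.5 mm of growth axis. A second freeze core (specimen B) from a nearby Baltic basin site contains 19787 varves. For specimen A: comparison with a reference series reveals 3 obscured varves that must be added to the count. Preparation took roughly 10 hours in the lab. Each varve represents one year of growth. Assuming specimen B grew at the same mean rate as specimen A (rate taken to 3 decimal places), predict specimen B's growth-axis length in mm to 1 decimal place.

8825.0 mm

Specimen A: after corrections the count is 17387 + 3 = 17390 varves.
A: Mean rate = 7752.5 mm / 17390 years ≈ 0.446 mm per year.
B's length ≈ 0.446 × 19787 = 8825.0 mm.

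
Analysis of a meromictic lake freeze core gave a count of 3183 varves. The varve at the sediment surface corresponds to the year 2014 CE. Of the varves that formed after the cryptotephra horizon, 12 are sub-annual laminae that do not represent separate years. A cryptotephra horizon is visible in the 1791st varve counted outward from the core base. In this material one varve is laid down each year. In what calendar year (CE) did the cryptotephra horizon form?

634 CE

Between varve 1791 and the sediment surface there are 3183 − 1791 = 1392 varves.
1392 − 12 false = 1380 true varves after the cryptotephra horizon.
2014 − 1380 = 634 CE.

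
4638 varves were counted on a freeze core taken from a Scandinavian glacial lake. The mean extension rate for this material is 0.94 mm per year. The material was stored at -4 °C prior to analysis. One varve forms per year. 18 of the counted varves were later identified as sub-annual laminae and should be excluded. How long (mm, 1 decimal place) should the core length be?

After corrections the count is 4638 − 18 = 4620 varves.
Length ≈ 0.94 × 4620 = 4342.8 mm.

4342.8 mm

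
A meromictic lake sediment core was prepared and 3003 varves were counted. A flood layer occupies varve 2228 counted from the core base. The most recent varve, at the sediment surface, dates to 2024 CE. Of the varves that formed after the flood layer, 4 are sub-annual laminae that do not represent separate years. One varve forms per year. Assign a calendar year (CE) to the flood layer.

3003 − 2228 = 775 varves lie beyond the flood layer toward the sediment surface.
Excluding 4 false varves: 775 − 4 = 771.
2024 − 771 = 1253 CE.

1253 CE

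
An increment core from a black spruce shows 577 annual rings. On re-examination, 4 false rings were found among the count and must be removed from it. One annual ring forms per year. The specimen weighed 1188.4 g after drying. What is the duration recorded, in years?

573 years

Adjusted count: 577 − 4 = 573 annual rings.
With a one-to-one annual ring periodicity this is 573 years.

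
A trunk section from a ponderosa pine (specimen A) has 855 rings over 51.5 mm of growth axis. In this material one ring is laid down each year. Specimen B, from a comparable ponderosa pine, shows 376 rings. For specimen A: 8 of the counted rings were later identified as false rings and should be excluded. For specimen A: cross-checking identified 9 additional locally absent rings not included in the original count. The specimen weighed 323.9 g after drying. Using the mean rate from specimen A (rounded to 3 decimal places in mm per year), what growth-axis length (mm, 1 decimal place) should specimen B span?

22.6 mm

Specimen A: adjusted count: 855 − 8 + 9 = 856 rings.
A: Mean rate = 51.5 mm / 856 years ≈ 0.060 mm per year.
For B, 0.060 mm/year × 376 years = 22.6 mm.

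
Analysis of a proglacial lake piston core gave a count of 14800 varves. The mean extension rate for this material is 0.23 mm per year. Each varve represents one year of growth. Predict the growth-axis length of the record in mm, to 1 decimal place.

3404.0 mm

The record spans 14800 years at 0.23 mm per year.
14800 years at 0.23 mm/year gives 0.23 × 14800 = 3404.0 mm.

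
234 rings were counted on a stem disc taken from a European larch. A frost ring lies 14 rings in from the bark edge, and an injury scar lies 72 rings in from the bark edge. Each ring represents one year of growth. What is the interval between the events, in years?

72 − 14 = 58 rings lie between the two events.
One ring per year makes the interval 58 years.

58 yr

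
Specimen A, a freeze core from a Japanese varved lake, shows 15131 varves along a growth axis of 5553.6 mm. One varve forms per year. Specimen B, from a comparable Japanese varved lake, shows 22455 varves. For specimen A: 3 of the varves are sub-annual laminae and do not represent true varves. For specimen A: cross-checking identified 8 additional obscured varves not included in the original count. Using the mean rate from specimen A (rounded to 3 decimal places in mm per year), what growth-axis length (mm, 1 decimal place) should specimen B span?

Specimen A: adjusted count: 15131 − 3 + 8 = 15136 varves.
A: 5553.6 mm over 15136 years gives 5553.6 / 15136 ≈ 0.367 mm per year.
Length of B = 0.367 × 22455 = 8241.0 mm.

8241.0 mm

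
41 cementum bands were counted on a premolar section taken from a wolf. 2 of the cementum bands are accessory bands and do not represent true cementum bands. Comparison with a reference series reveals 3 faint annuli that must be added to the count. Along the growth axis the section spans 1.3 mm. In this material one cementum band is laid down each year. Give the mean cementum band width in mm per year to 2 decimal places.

0.03 mm per year

After corrections the count is 41 − 2 + 3 = 42 cementum bands.
Extension rate ≈ 1.3 / 42 = 0.03 mm per year.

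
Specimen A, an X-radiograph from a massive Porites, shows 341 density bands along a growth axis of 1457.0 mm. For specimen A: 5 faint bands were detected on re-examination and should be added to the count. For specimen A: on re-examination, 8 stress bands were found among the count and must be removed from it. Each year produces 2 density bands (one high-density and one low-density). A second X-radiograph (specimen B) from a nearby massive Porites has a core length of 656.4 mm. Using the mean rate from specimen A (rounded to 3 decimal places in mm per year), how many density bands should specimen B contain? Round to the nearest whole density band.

Specimen A: true density band count = 341 − 8 + 5 = 338.
Specimen A: with 2 density bands per year, 338 / 2 = 169 years.
A: Mean rate = 1457.0 mm / 169 years ≈ 8.621 mm/yr.
B spans 656.4 / 8.621 = 76.14 years; at 2 density bands per year that is 76.14 × 2 ≈ 152 density bands.

152 density bands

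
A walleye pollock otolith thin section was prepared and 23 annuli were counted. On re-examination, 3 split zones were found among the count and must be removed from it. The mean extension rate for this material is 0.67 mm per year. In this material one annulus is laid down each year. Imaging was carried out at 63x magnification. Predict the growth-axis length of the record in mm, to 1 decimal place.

13.4 mm

After corrections the count is 23 − 3 = 20 annuli.
Length ≈ 0.67 × 20 = 13.4 mm.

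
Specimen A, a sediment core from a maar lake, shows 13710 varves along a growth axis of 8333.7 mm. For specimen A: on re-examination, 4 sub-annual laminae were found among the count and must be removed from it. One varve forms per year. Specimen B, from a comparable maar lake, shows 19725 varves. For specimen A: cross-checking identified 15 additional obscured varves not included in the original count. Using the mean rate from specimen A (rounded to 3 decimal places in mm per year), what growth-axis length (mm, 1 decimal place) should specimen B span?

Specimen A: correcting the raw count gives 13710 − 4 + 15 = 13721 true varves.
A: 8333.7 mm over 13721 years gives 8333.7 / 13721 ≈ 0.607 mm/year.
Length of B = 0.607 × 19725 = 11973.1 mm.

11973.1 mm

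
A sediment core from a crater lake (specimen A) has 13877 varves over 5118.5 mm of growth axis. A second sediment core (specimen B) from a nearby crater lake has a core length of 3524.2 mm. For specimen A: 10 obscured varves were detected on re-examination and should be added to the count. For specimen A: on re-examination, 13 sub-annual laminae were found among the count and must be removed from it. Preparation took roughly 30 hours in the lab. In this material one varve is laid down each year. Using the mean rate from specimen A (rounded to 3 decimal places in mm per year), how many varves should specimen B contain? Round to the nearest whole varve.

Specimen A: after corrections the count is 13877 − 13 + 10 = 13874 varves.
A: Mean rate = 5118.5 mm / 13874 years ≈ 0.369 mm/yr.
For B, 3524.2 / 0.369 = 9550.68 years ≈ 9551 varves.

9551 varves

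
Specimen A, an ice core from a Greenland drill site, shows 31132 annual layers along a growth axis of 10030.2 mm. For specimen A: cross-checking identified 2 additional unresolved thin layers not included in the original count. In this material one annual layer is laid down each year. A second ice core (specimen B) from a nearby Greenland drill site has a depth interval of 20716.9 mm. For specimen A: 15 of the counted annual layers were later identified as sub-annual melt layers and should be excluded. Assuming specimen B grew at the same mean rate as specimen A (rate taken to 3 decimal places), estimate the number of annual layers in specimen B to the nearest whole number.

64338 annual layers

Specimen A: adjusted count: 31132 − 15 + 2 = 31119 annual layers.
A: Mean rate = 10030.2 mm / 31119 years ≈ 0.322 mm/yr.
For B, 20716.9 / 0.322 = 64338.20 years ≈ 64338 annual layers.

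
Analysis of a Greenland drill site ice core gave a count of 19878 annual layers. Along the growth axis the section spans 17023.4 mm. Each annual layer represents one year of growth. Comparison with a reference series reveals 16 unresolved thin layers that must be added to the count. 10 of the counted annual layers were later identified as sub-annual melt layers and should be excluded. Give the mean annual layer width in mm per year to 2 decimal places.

Adjusted count: 19878 − 10 + 16 = 19884 annual layers.
Extension rate ≈ 17023.4 / 19884 = 0.86 mm per year.

0.86 mm per year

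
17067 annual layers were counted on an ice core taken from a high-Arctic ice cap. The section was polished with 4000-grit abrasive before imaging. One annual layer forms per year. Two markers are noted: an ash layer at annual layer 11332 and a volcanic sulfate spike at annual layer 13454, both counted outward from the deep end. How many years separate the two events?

2122 years

13454 − 11332 = 2122 annual layers lie between the two events.
At one annual layer per year, 2122 years elapsed between them.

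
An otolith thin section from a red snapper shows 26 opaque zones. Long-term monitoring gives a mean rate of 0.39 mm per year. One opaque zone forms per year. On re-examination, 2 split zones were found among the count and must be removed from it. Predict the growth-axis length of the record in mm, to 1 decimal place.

9.4 mm

Adjusted count: 26 − 2 = 24 opaque zones.
24 years at 0.39 mm/year gives 0.39 × 24 = 9.4 mm.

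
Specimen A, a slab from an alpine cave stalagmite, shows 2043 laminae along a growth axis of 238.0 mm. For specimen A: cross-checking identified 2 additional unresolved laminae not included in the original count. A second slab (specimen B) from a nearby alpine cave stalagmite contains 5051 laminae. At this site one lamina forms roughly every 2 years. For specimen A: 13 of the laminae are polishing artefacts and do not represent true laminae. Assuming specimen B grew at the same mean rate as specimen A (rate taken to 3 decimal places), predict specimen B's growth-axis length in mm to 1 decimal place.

596.0 mm

Specimen A: after corrections the count is 2043 − 13 + 2 = 2032 laminae.
Specimen A: multiplying by 2 years per lamina: 2032 × 2 = 4064 years.
A: 238.0 mm over 4064 years gives 238.0 / 4064 ≈ 0.059 mm per year.
Specimen B: at 2 years per lamina, 5051 × 2 = 10102 years. Length of B = 0.059 × 10102 = 596.0 mm.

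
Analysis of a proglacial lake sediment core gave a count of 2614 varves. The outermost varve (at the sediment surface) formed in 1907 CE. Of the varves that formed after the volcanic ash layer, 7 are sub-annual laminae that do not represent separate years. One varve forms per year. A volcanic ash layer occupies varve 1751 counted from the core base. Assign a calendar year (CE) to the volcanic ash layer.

1051 CE

2614 − 1751 = 863 varves lie beyond the volcanic ash layer toward the sediment surface.
863 − 7 false = 856 true varves after the volcanic ash layer.
The varve at the sediment surface is 1907 CE, so the volcanic ash layer dates to 1907 − 856 = 1051 CE.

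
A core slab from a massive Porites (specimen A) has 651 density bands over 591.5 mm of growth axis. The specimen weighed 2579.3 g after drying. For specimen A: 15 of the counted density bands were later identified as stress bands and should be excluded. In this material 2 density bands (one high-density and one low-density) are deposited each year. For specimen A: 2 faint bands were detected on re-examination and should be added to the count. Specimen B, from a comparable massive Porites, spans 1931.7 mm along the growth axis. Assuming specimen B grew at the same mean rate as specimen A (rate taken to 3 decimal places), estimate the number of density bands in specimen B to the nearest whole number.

2084 density bands

Specimen A: true density band count = 651 − 15 + 2 = 638.
Specimen A: 638 density bands at 2 per year is 638 / 2 = 319 years.
A: 591.5 mm over 319 years gives 591.5 / 319 ≈ 1.854 mm/yr.
B spans 1931.7 / 1.854 = 1041.91 years; at 2 density bands per year that is 1041.91 × 2 ≈ 2084 density bands.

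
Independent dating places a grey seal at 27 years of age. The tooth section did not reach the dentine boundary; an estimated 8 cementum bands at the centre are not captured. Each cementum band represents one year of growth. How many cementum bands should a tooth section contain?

At one cementum band per year, 27 years correspond to 27 cementum bands.
27 − 8 missed = 19 cementum bands expected in the prepared section.

19 cementum bands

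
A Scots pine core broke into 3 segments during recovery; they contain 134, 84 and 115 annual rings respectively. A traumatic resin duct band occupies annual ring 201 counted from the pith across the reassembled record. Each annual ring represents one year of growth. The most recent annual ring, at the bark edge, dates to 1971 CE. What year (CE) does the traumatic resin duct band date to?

Total annual rings = 134 + 84 + 115 = 333.
The traumatic resin duct band sits at annual ring 201 from the pith, so 333 − 201 = 132 annual rings formed after it.
1971 − 132 = 1839 CE.

1839 CE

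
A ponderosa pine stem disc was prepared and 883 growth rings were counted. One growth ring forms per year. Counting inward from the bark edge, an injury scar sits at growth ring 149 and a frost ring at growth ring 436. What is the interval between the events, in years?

436 − 149 = 287 growth rings lie between the two events.
One growth ring per year makes the interval 287 years.

287 years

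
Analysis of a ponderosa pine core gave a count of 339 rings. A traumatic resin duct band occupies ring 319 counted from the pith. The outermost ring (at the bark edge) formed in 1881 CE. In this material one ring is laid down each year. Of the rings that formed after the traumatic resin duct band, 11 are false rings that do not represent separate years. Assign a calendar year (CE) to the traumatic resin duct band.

1872 CE

The traumatic resin duct band sits at ring 319 from the pith, so 339 − 319 = 20 rings formed after it.
Excluding 11 false rings: 20 − 11 = 9.
The ring at the bark edge is 1881 CE, so the traumatic resin duct band dates to 1881 − 9 = 1872 CE.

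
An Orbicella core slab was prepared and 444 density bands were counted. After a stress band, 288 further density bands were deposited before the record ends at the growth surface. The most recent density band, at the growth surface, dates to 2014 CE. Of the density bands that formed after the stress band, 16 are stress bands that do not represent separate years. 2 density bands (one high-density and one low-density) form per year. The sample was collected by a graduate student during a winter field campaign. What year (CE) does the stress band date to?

1878 CE

There are 288 density bands younger than the stress band.
Removing the 16 false density bands leaves 288 − 16 = 272 true density bands beyond the stress band.
272 density bands at 2 per year is 272 / 2 = 136 years.
2014 − 136 = 1878 CE.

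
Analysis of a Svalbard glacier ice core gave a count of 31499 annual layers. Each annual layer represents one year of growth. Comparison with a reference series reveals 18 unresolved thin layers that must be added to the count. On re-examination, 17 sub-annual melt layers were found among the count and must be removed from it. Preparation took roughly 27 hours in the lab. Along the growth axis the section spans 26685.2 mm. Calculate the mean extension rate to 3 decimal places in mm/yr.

0.847 mm/yr

True annual layer count = 31499 − 17 + 18 = 31500.
Extension rate ≈ 26685.2 / 31500 = 0.847 mm/yr.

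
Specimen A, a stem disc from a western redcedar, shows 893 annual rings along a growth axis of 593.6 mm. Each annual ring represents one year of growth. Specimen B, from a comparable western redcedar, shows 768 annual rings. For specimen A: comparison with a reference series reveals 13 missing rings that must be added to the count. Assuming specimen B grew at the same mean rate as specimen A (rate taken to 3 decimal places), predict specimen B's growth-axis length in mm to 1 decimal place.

503.0 mm

Specimen A: after corrections the count is 893 + 13 = 906 annual rings.
A: Mean rate = 593.6 mm / 906 years ≈ 0.655 mm/year.
For B, 0.655 mm/year × 768 years = 503.0 mm.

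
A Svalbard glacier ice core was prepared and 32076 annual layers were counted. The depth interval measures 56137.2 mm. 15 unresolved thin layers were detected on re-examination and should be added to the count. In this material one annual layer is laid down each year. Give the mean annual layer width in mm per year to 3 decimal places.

Correcting the raw count gives 32076 + 15 = 32091 true annual layers.
Mean rate = 56137.2 mm / 32091 years ≈ 1.749 mm per year.

1.749 mm per year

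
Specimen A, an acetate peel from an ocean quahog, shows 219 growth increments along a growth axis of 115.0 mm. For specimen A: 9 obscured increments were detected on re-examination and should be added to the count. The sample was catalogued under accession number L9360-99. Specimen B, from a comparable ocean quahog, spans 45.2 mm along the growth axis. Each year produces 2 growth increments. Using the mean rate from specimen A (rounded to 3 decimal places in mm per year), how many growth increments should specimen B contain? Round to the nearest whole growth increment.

90 growth increments

Specimen A: true growth increment count = 219 + 9 = 228.
Specimen A: 228 growth increments at 2 per year is 228 / 2 = 114 years.
A: Extension rate ≈ 115.0 / 114 = 1.009 mm per year.
For B, 45.2 / 1.009 = 44.80 years; at 2 growth increments per year that is 44.80 × 2 ≈ 90 growth increments.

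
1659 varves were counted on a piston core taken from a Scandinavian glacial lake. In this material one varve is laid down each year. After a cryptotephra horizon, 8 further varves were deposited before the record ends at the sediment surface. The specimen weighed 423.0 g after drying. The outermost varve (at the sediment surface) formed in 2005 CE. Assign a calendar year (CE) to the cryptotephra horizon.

1997 CE

8 varves post-date the cryptotephra horizon.
Counting back 8 years from 2005 CE places the cryptotephra horizon in 2005 − 8 = 1997 CE.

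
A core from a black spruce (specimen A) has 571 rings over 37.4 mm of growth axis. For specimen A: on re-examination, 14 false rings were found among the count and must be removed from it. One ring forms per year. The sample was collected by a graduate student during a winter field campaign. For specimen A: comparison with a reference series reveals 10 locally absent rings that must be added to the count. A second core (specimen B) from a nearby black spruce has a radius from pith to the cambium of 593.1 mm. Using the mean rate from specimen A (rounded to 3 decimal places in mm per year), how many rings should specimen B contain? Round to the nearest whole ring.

8986 rings

Specimen A: adjusted count: 571 − 14 + 10 = 567 rings.
A: 37.4 mm over 567 years gives 37.4 / 567 ≈ 0.066 mm/yr.
For B, 593.1 / 0.066 = 8986.36 years ≈ 8986 rings.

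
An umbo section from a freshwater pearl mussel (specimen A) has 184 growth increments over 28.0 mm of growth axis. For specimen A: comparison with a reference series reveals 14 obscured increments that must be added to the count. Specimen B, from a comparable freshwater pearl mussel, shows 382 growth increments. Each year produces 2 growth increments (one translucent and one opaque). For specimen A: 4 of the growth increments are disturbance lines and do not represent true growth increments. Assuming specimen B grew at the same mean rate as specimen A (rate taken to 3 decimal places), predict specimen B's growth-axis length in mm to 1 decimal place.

55.2 mm

Specimen A: true growth increment count = 184 − 4 + 14 = 194.
Specimen A: with 2 growth increments per year, 194 / 2 = 97 years.
A: Mean rate = 28.0 mm / 97 years ≈ 0.289 mm/yr.
Specimen B: with 2 growth increments per year, 382 / 2 = 191 years. For B, 0.289 mm/year × 191 years = 55.2 mm.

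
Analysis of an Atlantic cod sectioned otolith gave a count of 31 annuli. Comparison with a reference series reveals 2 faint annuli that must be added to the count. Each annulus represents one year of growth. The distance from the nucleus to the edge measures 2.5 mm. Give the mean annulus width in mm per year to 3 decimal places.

0.076 mm per year

Adjusted count: 31 + 2 = 33 annuli.
Mean rate = 2.5 mm / 33 years ≈ 0.076 mm per year.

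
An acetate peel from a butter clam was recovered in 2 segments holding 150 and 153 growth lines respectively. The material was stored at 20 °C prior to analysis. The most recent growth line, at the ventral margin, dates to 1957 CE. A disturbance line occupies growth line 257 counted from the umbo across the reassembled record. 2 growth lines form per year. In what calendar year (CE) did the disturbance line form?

1934 CE

Total growth lines = 150 + 153 = 303.
Between growth line 257 and the ventral margin there are 303 − 257 = 46 growth lines.
46 growth lines at 2 per year is 46 / 2 = 23 years.
1957 − 23 = 1934 CE.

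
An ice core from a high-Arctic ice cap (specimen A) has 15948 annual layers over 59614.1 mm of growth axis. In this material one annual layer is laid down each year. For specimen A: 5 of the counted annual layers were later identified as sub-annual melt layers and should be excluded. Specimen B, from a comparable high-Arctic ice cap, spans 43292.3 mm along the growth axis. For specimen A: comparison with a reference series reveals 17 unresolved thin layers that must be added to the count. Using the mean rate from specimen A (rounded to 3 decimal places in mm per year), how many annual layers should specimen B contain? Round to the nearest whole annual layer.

Specimen A: adjusted count: 15948 − 5 + 17 = 15960 annual layers.
A: Mean rate = 59614.1 mm / 15960 years ≈ 3.735 mm per year.
For B, 43292.3 / 3.735 = 11590.98 years ≈ 11591 annual layers.

11591 annual layers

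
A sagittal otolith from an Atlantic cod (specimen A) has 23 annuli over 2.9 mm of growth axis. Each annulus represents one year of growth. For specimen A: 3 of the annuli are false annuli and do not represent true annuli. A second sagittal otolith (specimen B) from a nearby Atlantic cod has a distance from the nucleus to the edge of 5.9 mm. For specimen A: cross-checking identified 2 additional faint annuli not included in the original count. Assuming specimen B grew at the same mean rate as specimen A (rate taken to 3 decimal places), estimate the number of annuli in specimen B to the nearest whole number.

Specimen A: true annulus count = 23 − 3 + 2 = 22.
A: 2.9 mm over 22 years gives 2.9 / 22 ≈ 0.132 mm per year.
Specimen B: 5.9 mm / 0.132 mm per year = 44.70 years ≈ 45 annuli.

45 annuli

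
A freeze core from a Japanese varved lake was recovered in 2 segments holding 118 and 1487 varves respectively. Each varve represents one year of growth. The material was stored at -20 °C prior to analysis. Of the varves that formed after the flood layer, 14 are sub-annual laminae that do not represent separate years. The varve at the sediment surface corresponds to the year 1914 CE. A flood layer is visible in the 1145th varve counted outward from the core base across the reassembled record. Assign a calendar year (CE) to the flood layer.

Total varves = 118 + 1487 = 1605.
1605 − 1145 = 460 varves lie beyond the flood layer toward the sediment surface.
Removing the 14 false varves leaves 460 − 14 = 446 true varves beyond the flood layer.
Counting back 446 years from 1914 CE places the flood layer in 1914 − 446 = 1468 CE.

1468 CE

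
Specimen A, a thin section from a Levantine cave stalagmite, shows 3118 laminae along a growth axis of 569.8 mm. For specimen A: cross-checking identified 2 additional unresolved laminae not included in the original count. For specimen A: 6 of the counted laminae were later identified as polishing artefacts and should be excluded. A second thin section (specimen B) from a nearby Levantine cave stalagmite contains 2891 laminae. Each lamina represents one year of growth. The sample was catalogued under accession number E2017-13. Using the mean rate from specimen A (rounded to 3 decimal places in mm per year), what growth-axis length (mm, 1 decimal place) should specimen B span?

Specimen A: correcting the raw count gives 3118 − 6 + 2 = 3114 true laminae.
A: Mean rate = 569.8 mm / 3114 years ≈ 0.183 mm/year.
Length of B = 0.183 × 2891 = 529.1 mm.

529.1 mm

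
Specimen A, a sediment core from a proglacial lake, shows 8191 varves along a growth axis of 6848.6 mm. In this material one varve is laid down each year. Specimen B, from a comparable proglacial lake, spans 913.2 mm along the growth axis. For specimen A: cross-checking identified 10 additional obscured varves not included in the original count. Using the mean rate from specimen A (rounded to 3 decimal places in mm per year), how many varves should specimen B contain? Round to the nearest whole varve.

Specimen A: adjusted count: 8191 + 10 = 8201 varves.
A: 6848.6 mm over 8201 years gives 6848.6 / 8201 ≈ 0.835 mm per year.
For B, 913.2 / 0.835 = 1093.65 years ≈ 1094 varves.

1094 varves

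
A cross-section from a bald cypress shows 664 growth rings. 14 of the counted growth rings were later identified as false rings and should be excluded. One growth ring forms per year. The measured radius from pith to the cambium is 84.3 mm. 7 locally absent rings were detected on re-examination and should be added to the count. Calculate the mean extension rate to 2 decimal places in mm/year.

0.13 mm/year

Adjusted count: 664 − 14 + 7 = 657 growth rings.
84.3 mm over 657 years gives 84.3 / 657 ≈ 0.13 mm/year.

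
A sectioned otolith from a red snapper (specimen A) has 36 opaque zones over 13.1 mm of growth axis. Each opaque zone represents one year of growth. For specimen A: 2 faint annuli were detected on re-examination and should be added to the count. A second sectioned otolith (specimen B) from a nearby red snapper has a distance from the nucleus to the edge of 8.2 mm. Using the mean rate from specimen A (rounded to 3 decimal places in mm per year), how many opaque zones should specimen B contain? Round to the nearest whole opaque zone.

24 opaque zones

Specimen A: true opaque zone count = 36 + 2 = 38.
A: Extension rate ≈ 13.1 / 38 = 0.345 mm per year.
B spans 8.2 / 0.345 = 23.77 years ≈ 24 opaque zones.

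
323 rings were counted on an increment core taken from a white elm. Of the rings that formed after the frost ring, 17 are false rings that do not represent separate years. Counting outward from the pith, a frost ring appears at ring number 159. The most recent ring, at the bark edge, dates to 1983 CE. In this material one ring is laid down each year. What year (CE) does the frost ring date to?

1836 CE

323 − 159 = 164 rings lie beyond the frost ring toward the bark edge.
164 − 17 false = 147 true rings after the frost ring.
Counting back 147 years from 1983 CE places the frost ring in 1983 − 147 = 1836 CE.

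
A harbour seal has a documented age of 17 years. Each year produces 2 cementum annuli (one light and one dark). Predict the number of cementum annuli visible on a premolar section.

34 cementum annuli

17 years at 2 cementum annuli per year gives 17 × 2 = 34 cementum annuli.
So 34 cementum annuli should be present.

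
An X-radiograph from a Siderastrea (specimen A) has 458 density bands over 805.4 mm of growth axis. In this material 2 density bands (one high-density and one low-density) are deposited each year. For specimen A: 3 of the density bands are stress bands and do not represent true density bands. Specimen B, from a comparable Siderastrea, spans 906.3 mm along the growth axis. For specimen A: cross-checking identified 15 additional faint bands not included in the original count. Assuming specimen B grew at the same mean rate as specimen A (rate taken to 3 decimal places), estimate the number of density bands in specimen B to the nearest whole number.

Specimen A: true density band count = 458 − 3 + 15 = 470.
Specimen A: dividing by 2 density bands per year: 470 / 2 = 235 years.
A: Mean rate = 805.4 mm / 235 years ≈ 3.427 mm per year.
Specimen B: 906.3 mm / 3.427 mm per year = 264.46 years; at 2 density bands per year that is 264.46 × 2 ≈ 529 density bands.

529 density bands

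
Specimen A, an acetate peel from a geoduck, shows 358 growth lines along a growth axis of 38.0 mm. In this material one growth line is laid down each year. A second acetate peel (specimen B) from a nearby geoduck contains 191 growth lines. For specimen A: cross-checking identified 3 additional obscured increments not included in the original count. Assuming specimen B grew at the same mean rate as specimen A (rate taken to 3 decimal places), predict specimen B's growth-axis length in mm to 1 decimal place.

20.1 mm

Specimen A: true growth line count = 358 + 3 = 361.
A: Extension rate ≈ 38.0 / 361 = 0.105 mm/yr.
Length of B = 0.105 × 191 = 20.1 mm.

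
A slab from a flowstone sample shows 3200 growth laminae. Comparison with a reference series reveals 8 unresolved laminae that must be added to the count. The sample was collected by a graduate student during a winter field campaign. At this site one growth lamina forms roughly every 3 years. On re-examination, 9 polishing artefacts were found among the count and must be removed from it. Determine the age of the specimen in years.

After corrections the count is 3200 − 9 + 8 = 3199 growth laminae.
3199 growth laminae at 3 years each span 3199 × 3 = 9597 years.

9597 years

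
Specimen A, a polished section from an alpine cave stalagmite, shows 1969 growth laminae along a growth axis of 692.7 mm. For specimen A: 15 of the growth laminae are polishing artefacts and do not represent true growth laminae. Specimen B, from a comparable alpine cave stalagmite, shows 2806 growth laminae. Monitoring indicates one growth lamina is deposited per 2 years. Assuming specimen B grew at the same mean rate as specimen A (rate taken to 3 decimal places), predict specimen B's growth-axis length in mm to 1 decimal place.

993.3 mm

Specimen A: correcting the raw count gives 1969 − 15 = 1954 true growth laminae.
Specimen A: at 2 years per growth lamina, 1954 × 2 = 3908 years.
A: Extension rate ≈ 692.7 / 3908 = 0.177 mm per year.
Specimen B: at 2 years per growth lamina, 2806 × 2 = 5612 years. B's length ≈ 0.177 × 5612 = 993.3 mm.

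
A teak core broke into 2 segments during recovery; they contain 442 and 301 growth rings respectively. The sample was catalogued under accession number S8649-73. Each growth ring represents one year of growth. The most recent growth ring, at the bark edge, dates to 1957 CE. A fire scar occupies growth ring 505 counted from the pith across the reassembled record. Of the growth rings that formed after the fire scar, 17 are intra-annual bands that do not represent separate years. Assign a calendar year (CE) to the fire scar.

Total growth rings = 442 + 301 = 743.
Between growth ring 505 and the bark edge there are 743 − 505 = 238 growth rings.
238 − 17 false = 221 true growth rings after the fire scar.
Counting back 221 years from 1957 CE places the fire scar in 1957 − 221 = 1736 CE.

1736 CE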